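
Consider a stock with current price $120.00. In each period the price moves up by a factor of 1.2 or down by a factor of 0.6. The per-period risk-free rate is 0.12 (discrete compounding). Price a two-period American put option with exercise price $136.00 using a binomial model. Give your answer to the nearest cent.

Risk-neutral probability p = (1 + 0.12 − 0.6)/(1.2 − 0.6) = 0.5200/0.6000 = 0.8667
Terminal stock prices: S_uu = 172.8, S_ud = 86.4, S_dd = 43.2
Terminal payoffs (K − S): max(-36.8, 0) = 0, max(49.6, 0) = 49.6, max(92.8, 0) = 92.8
Node u (S = 144): continuation = 1/1.12·[0.8667·0.0000 + 0.1333·49.6000] = 5.9048; exercise value = 0.0000 ≤ continuation, so V_u = 5.9048
Node d (S = 72): continuation = 1/1.12·[0.8667·49.6000 + 0.1333·92.8000] = 49.4286; exercise value = 64.0000 > continuation, so V_d = 64.0000 (exercise)
Node 0 (S = 120): continuation = 1/1.12·[0.8667·5.9048 + 0.1333·64.0000] = 12.1882; exercise value = 16.0000 > continuation, so V_0 = 16.0000 (exercise)

$16.00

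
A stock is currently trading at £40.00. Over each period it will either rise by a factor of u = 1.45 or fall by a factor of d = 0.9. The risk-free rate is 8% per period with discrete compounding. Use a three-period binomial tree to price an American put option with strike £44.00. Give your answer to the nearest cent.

£4.98

Risk-neutral probability p = (1 + 0.08 − 0.9)/(1.45 − 0.9) = 0.1800/0.5500 = 0.3273
Terminal stock prices: S_uuu = 121.9, S_uud = 75.69, S_udd = 46.98, S_ddd = 29.16
Terminal payoffs (K − S): max(-77.94, 0) = 0, max(-31.69, 0) = 0, max(-2.98, 0) = 0, max(14.84, 0) = 14.84
Node uu (S = 84.1): continuation = 1/1.08·[0.3273·0.0000 + 0.6727·0.0000] = 0.0000; exercise value = 0.0000 ≤ continuation, so V_uu = 0.0000
Node ud (S = 52.2): continuation = 1/1.08·[0.3273·0.0000 + 0.6727·0.0000] = 0.0000; exercise value = 0.0000 ≤ continuation, so V_ud = 0.0000
Node dd (S = 32.4): continuation = 1/1.08·[0.3273·0.0000 + 0.6727·14.8400] = 9.2438; exercise value = 11.6000 > continuation, so V_dd = 11.6000 (exercise)
Node u (S = 58): continuation = 1/1.08·[0.3273·0.0000 + 0.6727·0.0000] = 0.0000; exercise value = 0.0000 ≤ continuation, so V_u = 0.0000
Node d (S = 36): continuation = 1/1.08·[0.3273·0.0000 + 0.6727·11.6000] = 7.2256; exercise value = 8.0000 > continuation, so V_d = 8.0000 (exercise)
Node 0 (S = 40): continuation = 1/1.08·[0.3273·0.0000 + 0.6727·8.0000] = 4.9832; exercise value = 4.0000 ≤ continuation, so V_0 = 4.9832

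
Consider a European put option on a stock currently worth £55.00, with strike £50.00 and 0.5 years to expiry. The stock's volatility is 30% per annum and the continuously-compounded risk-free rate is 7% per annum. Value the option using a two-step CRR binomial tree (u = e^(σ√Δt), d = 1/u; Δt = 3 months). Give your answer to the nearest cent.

£2.05

CRR parameters: u = e^(σ√Δt) = e^(0.3·√0.25) = 1.1618, d = 1/u = 0.8607
Per-period rate: rΔt = 0.07·0.25 = 0.0175, so R = e^0.0175 = 1.0177
Risk-neutral probability p = (e^0.0175 − 0.8607)/(1.1618 − 0.8607) = 0.1569/0.3011 = 0.5212
Terminal stock prices: S_uu = 74.24, S_ud = 55, S_dd = 40.75
Terminal payoffs (K − S): max(-24.24, 0) = 0, max(-5, 0) = 0, max(9.255, 0) = 9.255
Node u (S = 63.9): V_u = e^(−0.0175)·[0.5212·0.0000 + 0.4788·0.0000] = 0.0000
Node d (S = 47.34): V_d = e^(−0.0175)·[0.5212·0.0000 + 0.4788·9.2550] = 4.3544
Node 0 (S = 55): V_0 = e^(−0.0175)·[0.5212·0.0000 + 0.4788·4.3544] = 2.0488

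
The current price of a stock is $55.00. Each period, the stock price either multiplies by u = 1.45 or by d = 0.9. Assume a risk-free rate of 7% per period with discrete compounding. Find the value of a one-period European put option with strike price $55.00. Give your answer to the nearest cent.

$3.55

Risk-neutral probability p = (1 + 0.07 − 0.9)/(1.45 − 0.9) = 0.1700/0.5500 = 0.3091
Terminal stock prices: S_u = 79.75, S_d = 49.5
Terminal payoffs (K − S): max(-24.75, 0) = 0, max(5.5, 0) = 5.5
Node 0 (S = 55): V_0 = 1/1.07·[0.3091·0.0000 + 0.6909·5.5000] = 3.5514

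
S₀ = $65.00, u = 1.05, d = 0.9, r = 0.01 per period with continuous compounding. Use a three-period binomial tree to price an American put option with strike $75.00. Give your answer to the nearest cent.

Risk-neutral probability p = (e^0.01 − 0.9)/(1.05 − 0.9) = 0.1101/0.1500 = 0.7337
Terminal stock prices: S_uuu = 75.25, S_uud = 64.5, S_udd = 55.28, S_ddd = 47.39
Terminal payoffs (K − S): max(-0.2456, 0) = 0, max(10.5, 0) = 10.5, max(19.72, 0) = 19.72, max(27.61, 0) = 27.61
Node uu (S = 71.66): continuation = e^(−0.01)·[0.7337·0.0000 + 0.2663·10.5037] = 2.7697; exercise value = 3.3375 > continuation, so V_uu = 3.3375 (exercise)
Node ud (S = 61.43): continuation = e^(−0.01)·[0.7337·10.5037 + 0.2663·19.7175] = 12.8287; exercise value = 13.5750 > continuation, so V_ud = 13.5750 (exercise)
Node dd (S = 52.65): continuation = e^(−0.01)·[0.7337·19.7175 + 0.2663·27.6150] = 21.6037; exercise value = 22.3500 > continuation, so V_dd = 22.3500 (exercise)
Node u (S = 68.25): continuation = e^(−0.01)·[0.7337·3.3375 + 0.2663·13.5750] = 6.0037; exercise value = 6.7500 > continuation, so V_u = 6.7500 (exercise)
Node d (S = 58.5): continuation = e^(−0.01)·[0.7337·13.5750 + 0.2663·22.3500] = 15.7537; exercise value = 16.5000 > continuation, so V_d = 16.5000 (exercise)
Node 0 (S = 65): continuation = e^(−0.01)·[0.7337·6.7500 + 0.2663·16.5000] = 9.2537; exercise value = 10.0000 > continuation, so V_0 = 10.0000 (exercise)

$10.00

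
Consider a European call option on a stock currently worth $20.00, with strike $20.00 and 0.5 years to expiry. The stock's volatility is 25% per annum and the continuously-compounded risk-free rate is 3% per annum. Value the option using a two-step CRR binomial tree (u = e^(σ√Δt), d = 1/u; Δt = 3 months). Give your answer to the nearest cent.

CRR parameters: u = e^(σ√Δt) = e^(0.25·√0.25) = 1.1331, d = 1/u = 0.8825
Per-period rate: rΔt = 0.03·0.25 = 0.0075, so R = e^0.0075 = 1.0075
Risk-neutral probability p = (e^0.0075 − 0.8825)/(1.1331 − 0.8825) = 0.1250/0.2507 = 0.4988
Terminal stock prices: S_uu = 25.68, S_ud = 20, S_dd = 15.58
Terminal payoffs (S − K): max(5.681, 0) = 5.681, max(0, 0) = 0, max(-4.424, 0) = 0
Node u (S = 22.66): V_u = e^(−0.0075)·[0.4988·5.6805 + 0.5012·0.0000] = 2.8124
Node d (S = 17.65): V_d = e^(−0.0075)·[0.4988·0.0000 + 0.5012·0.0000] = 0.0000
Node 0 (S = 20): V_0 = e^(−0.0075)·[0.4988·2.8124 + 0.5012·0.0000] = 1.3924

$1.39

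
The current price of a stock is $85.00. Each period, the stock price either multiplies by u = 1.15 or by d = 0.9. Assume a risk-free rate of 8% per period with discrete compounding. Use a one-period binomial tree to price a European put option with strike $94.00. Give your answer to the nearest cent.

$4.54

Risk-neutral probability p = (1 + 0.08 − 0.9)/(1.15 − 0.9) = 0.1800/0.2500 = 0.7200
Terminal stock prices: S_u = 97.75, S_d = 76.5
Terminal payoffs (K − S): max(-3.75, 0) = 0, max(17.5, 0) = 17.5
Node 0 (S = 85): V_0 = 1/1.08·[0.7200·0.0000 + 0.2800·17.5000] = 4.5370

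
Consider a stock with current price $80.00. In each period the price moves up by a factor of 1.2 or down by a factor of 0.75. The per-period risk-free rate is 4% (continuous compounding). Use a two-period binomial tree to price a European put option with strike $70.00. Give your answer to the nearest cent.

$2.89

Risk-neutral probability p = (e^0.04 − 0.75)/(1.2 − 0.75) = 0.2908/0.4500 = 0.6462
Terminal stock prices: S_uu = 115.2, S_ud = 72, S_dd = 45
Terminal payoffs (K − S): max(-45.2, 0) = 0, max(-2, 0) = 0, max(25, 0) = 25
Node u (S = 96): V_u = e^(−0.04)·[0.6462·0.0000 + 0.3538·0.0000] = 0.0000
Node d (S = 60): V_d = e^(−0.04)·[0.6462·0.0000 + 0.3538·25.0000] = 8.4971
Node 0 (S = 80): V_0 = e^(−0.04)·[0.6462·0.0000 + 0.3538·8.4971] = 2.8880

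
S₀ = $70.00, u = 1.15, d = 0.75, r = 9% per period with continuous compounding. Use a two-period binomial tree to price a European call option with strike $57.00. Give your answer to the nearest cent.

Risk-neutral probability p = (e^0.09 − 0.75)/(1.15 − 0.75) = 0.3442/0.4000 = 0.8604
Terminal stock prices: S_uu = 92.57, S_ud = 60.38, S_dd = 39.38
Terminal payoffs (S − K): max(35.57, 0) = 35.57, max(3.375, 0) = 3.375, max(-17.62, 0) = 0
Node u (S = 80.5): V_u = e^(−0.09)·[0.8604·35.5750 + 0.1396·3.3750] = 28.4059
Node d (S = 52.5): V_d = e^(−0.09)·[0.8604·3.3750 + 0.1396·0.0000] = 2.6540
Node 0 (S = 70): V_0 = e^(−0.09)·[0.8604·28.4059 + 0.1396·2.6540] = 22.6763

$22.68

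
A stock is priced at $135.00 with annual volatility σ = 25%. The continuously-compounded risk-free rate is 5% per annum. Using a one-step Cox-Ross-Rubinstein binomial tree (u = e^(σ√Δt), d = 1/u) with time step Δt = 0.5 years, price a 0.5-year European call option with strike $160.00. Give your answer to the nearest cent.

$0.57

CRR parameters: u = e^(σ√Δt) = e^(0.25·√0.5) = 1.1934, d = 1/u = 0.8380
Per-period rate: rΔt = 0.05·0.5 = 0.025, so R = e^0.025 = 1.0253
Risk-neutral probability p = (e^0.025 − 0.8380)/(1.1934 − 0.8380) = 0.1873/0.3554 = 0.5272
Terminal stock prices: S_u = 161.1, S_d = 113.1
Terminal payoffs (S − K): max(1.104, 0) = 1.104, max(-46.87, 0) = 0
Node 0 (S = 135): V_0 = e^(−0.025)·[0.5272·1.1042 + 0.4728·0.0000] = 0.5677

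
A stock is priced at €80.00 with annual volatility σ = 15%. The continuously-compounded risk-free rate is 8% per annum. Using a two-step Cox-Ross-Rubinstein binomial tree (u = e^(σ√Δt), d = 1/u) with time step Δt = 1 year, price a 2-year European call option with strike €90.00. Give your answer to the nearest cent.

€8.37

CRR parameters: u = e^(σ√Δt) = e^(0.15·√1) = 1.1618, d = 1/u = 0.8607
Per-period rate: rΔt = 0.08·1 = 0.08, so R = e^0.08 = 1.0833
Risk-neutral probability p = (e^0.08 − 0.8607)/(1.1618 − 0.8607) = 0.2226/0.3011 = 0.7392
Terminal stock prices: S_uu = 108, S_ud = 80, S_dd = 59.27
Terminal payoffs (S − K): max(17.99, 0) = 17.99, max(-10, 0) = 0, max(-30.73, 0) = 0
Node u (S = 92.95): V_u = e^(−0.08)·[0.7392·17.9887 + 0.2608·0.0000] = 12.2742
Node d (S = 68.86): V_d = e^(−0.08)·[0.7392·0.0000 + 0.2608·0.0000] = 0.0000
Node 0 (S = 80): V_0 = e^(−0.08)·[0.7392·12.2742 + 0.2608·0.0000] = 8.3750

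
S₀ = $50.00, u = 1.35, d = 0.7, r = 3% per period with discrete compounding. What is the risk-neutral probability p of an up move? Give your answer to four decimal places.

Risk-neutral probability p = (1 + 0.03 − 0.7)/(1.35 − 0.7) = 0.3300/0.6500 = 0.5077

p = 0.5077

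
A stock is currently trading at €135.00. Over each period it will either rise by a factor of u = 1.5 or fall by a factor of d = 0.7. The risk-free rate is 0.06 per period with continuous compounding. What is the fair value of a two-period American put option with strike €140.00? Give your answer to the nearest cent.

Risk-neutral probability p = (e^0.06 − 0.7)/(1.5 − 0.7) = 0.3618/0.8000 = 0.4523
Terminal stock prices: S_uu = 303.8, S_ud = 141.8, S_dd = 66.15
Terminal payoffs (K − S): max(-163.8, 0) = 0, max(-1.75, 0) = 0, max(73.85, 0) = 73.85
Node u (S = 202.5): continuation = e^(−0.06)·[0.4523·0.0000 + 0.5477·0.0000] = 0.0000; exercise value = 0.0000 ≤ continuation, so V_u = 0.0000
Node d (S = 94.5): continuation = e^(−0.06)·[0.4523·0.0000 + 0.5477·73.8500] = 38.0925; exercise value = 45.5000 > continuation, so V_d = 45.5000 (exercise)
Node 0 (S = 135): continuation = e^(−0.06)·[0.4523·0.0000 + 0.5477·45.5000] = 23.4693; exercise value = 5.0000 ≤ continuation, so V_0 = 23.4693

€23.47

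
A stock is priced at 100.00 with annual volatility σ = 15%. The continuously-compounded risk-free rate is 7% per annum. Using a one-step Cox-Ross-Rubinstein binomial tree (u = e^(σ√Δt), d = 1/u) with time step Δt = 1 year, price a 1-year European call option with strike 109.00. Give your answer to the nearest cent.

4.71

CRR parameters: u = e^(σ√Δt) = e^(0.15·√1) = 1.1618, d = 1/u = 0.8607
Per-period rate: rΔt = 0.07·1 = 0.07, so R = e^0.07 = 1.0725
Risk-neutral probability p = (e^0.07 − 0.8607)/(1.1618 − 0.8607) = 0.2118/0.3011 = 0.7034
Terminal stock prices: S_u = 116.2, S_d = 86.07
Terminal payoffs (S − K): max(7.183, 0) = 7.183, max(-22.93, 0) = 0
Node 0 (S = 100): V_0 = e^(−0.07)·[0.7034·7.1834 + 0.2966·0.0000] = 4.7110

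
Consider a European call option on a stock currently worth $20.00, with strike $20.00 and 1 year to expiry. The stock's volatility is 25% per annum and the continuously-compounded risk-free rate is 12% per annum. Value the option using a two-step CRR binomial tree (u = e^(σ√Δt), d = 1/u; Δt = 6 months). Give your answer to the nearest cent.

CRR parameters: u = e^(σ√Δt) = e^(0.25·√0.5) = 1.1934, d = 1/u = 0.8380
Per-period rate: rΔt = 0.12·0.5 = 0.06, so R = e^0.06 = 1.0618
Risk-neutral probability p = (e^0.06 − 0.8380)/(1.1934 − 0.8380) = 0.2239/0.3554 = 0.6299
Terminal stock prices: S_uu = 28.48, S_ud = 20, S_dd = 14.04
Terminal payoffs (S − K): max(8.482, 0) = 8.482, max(0, 0) = 0, max(-5.956, 0) = 0
Node u (S = 23.87): V_u = e^(−0.06)·[0.6299·8.4824 + 0.3701·0.0000] = 5.0320
Node d (S = 16.76): V_d = e^(−0.06)·[0.6299·0.0000 + 0.3701·0.0000] = 0.0000
Node 0 (S = 20): V_0 = e^(−0.06)·[0.6299·5.0320 + 0.3701·0.0000] = 2.9851

$2.99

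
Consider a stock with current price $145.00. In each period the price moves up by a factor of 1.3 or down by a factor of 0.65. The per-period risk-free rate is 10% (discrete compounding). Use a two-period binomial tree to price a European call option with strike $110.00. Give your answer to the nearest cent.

Risk-neutral probability p = (1 + 0.1 − 0.65)/(1.3 − 0.65) = 0.4500/0.6500 = 0.6923
Terminal stock prices: S_uu = 245.1, S_ud = 122.5, S_dd = 61.26
Terminal payoffs (S − K): max(135.1, 0) = 135.1, max(12.53, 0) = 12.53, max(-48.74, 0) = 0
Node u (S = 188.5): V_u = 1/1.1·[0.6923·135.0500 + 0.3077·12.5250] = 88.5000
Node d (S = 94.25): V_d = 1/1.1·[0.6923·12.5250 + 0.3077·0.0000] = 7.8829
Node 0 (S = 145): V_0 = 1/1.1·[0.6923·88.5000 + 0.3077·7.8829] = 57.9043

$57.90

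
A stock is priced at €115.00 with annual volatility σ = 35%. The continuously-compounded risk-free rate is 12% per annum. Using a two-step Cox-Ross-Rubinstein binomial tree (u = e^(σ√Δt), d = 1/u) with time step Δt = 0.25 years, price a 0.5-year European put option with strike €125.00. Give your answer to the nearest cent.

€13.32

CRR parameters: u = e^(σ√Δt) = e^(0.35·√0.25) = 1.1912, d = 1/u = 0.8395
Per-period rate: rΔt = 0.12·0.25 = 0.03, so R = e^0.03 = 1.0305
Risk-neutral probability p = (e^0.03 − 0.8395)/(1.1912 − 0.8395) = 0.1910/0.3518 = 0.5429
Terminal stock prices: S_uu = 163.2, S_ud = 115, S_dd = 81.04
Terminal payoffs (K − S): max(-38.19, 0) = 0, max(10, 0) = 10, max(43.96, 0) = 43.96
Node u (S = 137): V_u = e^(−0.03)·[0.5429·0.0000 + 0.4571·10.0000] = 4.4356
Node d (S = 96.54): V_d = e^(−0.03)·[0.5429·10.0000 + 0.4571·43.9609] = 24.7681
Node 0 (S = 115): V_0 = e^(−0.03)·[0.5429·4.4356 + 0.4571·24.7681] = 13.3232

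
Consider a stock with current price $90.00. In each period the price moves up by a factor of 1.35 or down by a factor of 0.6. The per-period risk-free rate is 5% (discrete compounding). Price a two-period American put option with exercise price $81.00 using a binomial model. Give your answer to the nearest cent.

$12.05

Risk-neutral probability p = (1 + 0.05 − 0.6)/(1.35 − 0.6) = 0.4500/0.7500 = 0.6000
Terminal stock prices: S_uu = 164, S_ud = 72.9, S_dd = 32.4
Terminal payoffs (K − S): max(-83.03, 0) = 0, max(8.1, 0) = 8.1, max(48.6, 0) = 48.6
Node u (S = 121.5): continuation = 1/1.05·[0.6000·0.0000 + 0.4000·8.1000] = 3.0857; exercise value = 0.0000 ≤ continuation, so V_u = 3.0857
Node d (S = 54): continuation = 1/1.05·[0.6000·8.1000 + 0.4000·48.6000] = 23.1429; exercise value = 27.0000 > continuation, so V_d = 27.0000 (exercise)
Node 0 (S = 90): continuation = 1/1.05·[0.6000·3.0857 + 0.4000·27.0000] = 12.0490; exercise value = 0.0000 ≤ continuation, so V_0 = 12.0490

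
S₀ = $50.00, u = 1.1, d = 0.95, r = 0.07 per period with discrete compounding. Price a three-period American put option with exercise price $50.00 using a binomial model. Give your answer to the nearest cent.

Risk-neutral probability p = (1 + 0.07 − 0.95)/(1.1 − 0.95) = 0.1200/0.1500 = 0.8000
Terminal stock prices: S_uuu = 66.55, S_uud = 57.48, S_udd = 49.64, S_ddd = 42.87
Terminal payoffs (K − S): max(-16.55, 0) = 0, max(-7.475, 0) = 0, max(0.3625, 0) = 0.3625, max(7.131, 0) = 7.131
Node uu (S = 60.5): continuation = 1/1.07·[0.8000·0.0000 + 0.2000·0.0000] = 0.0000; exercise value = 0.0000 ≤ continuation, so V_uu = 0.0000
Node ud (S = 52.25): continuation = 1/1.07·[0.8000·0.0000 + 0.2000·0.3625] = 0.0678; exercise value = 0.0000 ≤ continuation, so V_ud = 0.0678
Node dd (S = 45.12): continuation = 1/1.07·[0.8000·0.3625 + 0.2000·7.1313] = 1.6040; exercise value = 4.8750 > continuation, so V_dd = 4.8750 (exercise)
Node u (S = 55): continuation = 1/1.07·[0.8000·0.0000 + 0.2000·0.0678] = 0.0127; exercise value = 0.0000 ≤ continuation, so V_u = 0.0127
Node d (S = 47.5): continuation = 1/1.07·[0.8000·0.0678 + 0.2000·4.8750] = 0.9619; exercise value = 2.5000 > continuation, so V_d = 2.5000 (exercise)
Node 0 (S = 50): continuation = 1/1.07·[0.8000·0.0127 + 0.2000·2.5000] = 0.4768; exercise value = 0.0000 ≤ continuation, so V_0 = 0.4768

$0.48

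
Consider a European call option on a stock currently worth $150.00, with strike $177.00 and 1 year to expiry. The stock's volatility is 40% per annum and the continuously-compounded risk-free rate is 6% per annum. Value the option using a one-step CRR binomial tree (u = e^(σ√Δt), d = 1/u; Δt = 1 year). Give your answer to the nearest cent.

$20.99

CRR parameters: u = e^(σ√Δt) = e^(0.4·√1) = 1.4918, d = 1/u = 0.6703
Per-period rate: rΔt = 0.06·1 = 0.06, so R = e^0.06 = 1.0618
Risk-neutral probability p = (e^0.06 − 0.6703)/(1.4918 − 0.6703) = 0.3915/0.8215 = 0.4766
Terminal stock prices: S_u = 223.8, S_d = 100.5
Terminal payoffs (S − K): max(46.77, 0) = 46.77, max(-76.45, 0) = 0
Node 0 (S = 150): V_0 = e^(−0.06)·[0.4766·46.7737 + 0.5234·0.0000] = 20.9935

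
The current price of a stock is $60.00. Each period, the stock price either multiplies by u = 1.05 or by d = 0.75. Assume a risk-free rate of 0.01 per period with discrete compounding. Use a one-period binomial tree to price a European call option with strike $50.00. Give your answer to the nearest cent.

$11.16

Risk-neutral probability p = (1 + 0.01 − 0.75)/(1.05 − 0.75) = 0.2600/0.3000 = 0.8667
Terminal stock prices: S_u = 63, S_d = 45
Terminal payoffs (S − K): max(13, 0) = 13, max(-5, 0) = 0
Node 0 (S = 60): V_0 = 1/1.01·[0.8667·13.0000 + 0.1333·0.0000] = 11.1551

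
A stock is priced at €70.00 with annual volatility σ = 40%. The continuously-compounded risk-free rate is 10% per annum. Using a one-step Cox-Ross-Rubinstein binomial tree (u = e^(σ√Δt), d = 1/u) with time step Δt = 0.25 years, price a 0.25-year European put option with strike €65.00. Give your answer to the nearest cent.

CRR parameters: u = e^(σ√Δt) = e^(0.4·√0.25) = 1.2214, d = 1/u = 0.8187
Per-period rate: rΔt = 0.1·0.25 = 0.025, so R = e^0.025 = 1.0253
Risk-neutral probability p = (e^0.025 − 0.8187)/(1.2214 − 0.8187) = 0.2066/0.4027 = 0.5130
Terminal stock prices: S_u = 85.5, S_d = 57.31
Terminal payoffs (K − S): max(-20.5, 0) = 0, max(7.689, 0) = 7.689
Node 0 (S = 70): V_0 = e^(−0.025)·[0.5130·0.0000 + 0.4870·7.6888] = 3.6518

€3.65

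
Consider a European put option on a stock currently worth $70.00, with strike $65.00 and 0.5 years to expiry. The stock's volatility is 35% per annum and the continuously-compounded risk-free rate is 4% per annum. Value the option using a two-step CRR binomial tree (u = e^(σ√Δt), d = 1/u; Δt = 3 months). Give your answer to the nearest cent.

$4.08

CRR parameters: u = e^(σ√Δt) = e^(0.35·√0.25) = 1.1912, d = 1/u = 0.8395
Per-period rate: rΔt = 0.04·0.25 = 0.01, so R = e^0.01 = 1.0101
Risk-neutral probability p = (e^0.01 − 0.8395)/(1.1912 − 0.8395) = 0.1706/0.3518 = 0.4849
Terminal stock prices: S_uu = 99.33, S_ud = 70, S_dd = 49.33
Terminal payoffs (K − S): max(-34.33, 0) = 0, max(-5, 0) = 0, max(15.67, 0) = 15.67
Node u (S = 83.39): V_u = e^(−0.01)·[0.4849·0.0000 + 0.5151·0.0000] = 0.0000
Node d (S = 58.76): V_d = e^(−0.01)·[0.4849·0.0000 + 0.5151·15.6718] = 7.9918
Node 0 (S = 70): V_0 = e^(−0.01)·[0.4849·0.0000 + 0.5151·7.9918] = 4.0754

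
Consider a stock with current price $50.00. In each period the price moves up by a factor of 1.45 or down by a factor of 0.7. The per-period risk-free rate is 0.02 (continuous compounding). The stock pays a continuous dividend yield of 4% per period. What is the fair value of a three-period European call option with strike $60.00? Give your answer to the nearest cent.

$7.90

Per-period risk-free factor R = e^0.02 = 1.0202; dividend-adjusted growth = e^(0.02−0.04) = 0.9802.
Risk-neutral probability p = (0.9802 − 0.7)/(1.45 − 0.7) = 0.2802/0.7500 = 0.3736
Terminal stock prices: S_uuu = 152.4, S_uud = 73.59, S_udd = 35.52, S_ddd = 17.15
Terminal payoffs (S − K): max(92.43, 0) = 92.43, max(13.59, 0) = 13.59, max(-24.48, 0) = 0, max(-42.85, 0) = 0
Node uu (S = 105.1): V_uu = e^(−0.02)·[0.3736·92.4313 + 0.6264·13.5875] = 42.1911
Node ud (S = 50.75): V_ud = e^(−0.02)·[0.3736·13.5875 + 0.6264·0.0000] = 4.9757
Node dd (S = 24.5): V_dd = e^(−0.02)·[0.3736·0.0000 + 0.6264·0.0000] = 0.0000
Node u (S = 72.5): V_u = e^(−0.02)·[0.3736·42.1911 + 0.6264·4.9757] = 18.5055
Node d (S = 35): V_d = e^(−0.02)·[0.3736·4.9757 + 0.6264·0.0000] = 1.8221
Node 0 (S = 50): V_0 = e^(−0.02)·[0.3736·18.5055 + 0.6264·1.8221] = 7.8955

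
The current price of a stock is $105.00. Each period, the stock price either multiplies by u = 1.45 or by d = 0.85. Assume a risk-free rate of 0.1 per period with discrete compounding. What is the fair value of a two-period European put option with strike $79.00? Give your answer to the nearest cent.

Risk-neutral probability p = (1 + 0.1 − 0.85)/(1.45 − 0.85) = 0.2500/0.6000 = 0.4167
Terminal stock prices: S_uu = 220.8, S_ud = 129.4, S_dd = 75.86
Terminal payoffs (K − S): max(-141.8, 0) = 0, max(-50.41, 0) = 0, max(3.138, 0) = 3.138
Node u (S = 152.2): V_u = 1/1.1·[0.4167·0.0000 + 0.5833·0.0000] = 0.0000
Node d (S = 89.25): V_d = 1/1.1·[0.4167·0.0000 + 0.5833·3.1375] = 1.6638
Node 0 (S = 105): V_0 = 1/1.1·[0.4167·0.0000 + 0.5833·1.6638] = 0.8823

$0.88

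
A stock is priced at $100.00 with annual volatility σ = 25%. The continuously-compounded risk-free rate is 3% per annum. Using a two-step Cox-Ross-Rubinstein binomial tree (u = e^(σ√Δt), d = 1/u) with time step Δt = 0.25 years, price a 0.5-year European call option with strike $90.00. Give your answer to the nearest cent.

$14.34

CRR parameters: u = e^(σ√Δt) = e^(0.25·√0.25) = 1.1331, d = 1/u = 0.8825
Per-period rate: rΔt = 0.03·0.25 = 0.0075, so R = e^0.0075 = 1.0075
Risk-neutral probability p = (e^0.0075 − 0.8825)/(1.1331 − 0.8825) = 0.1250/0.2507 = 0.4988
Terminal stock prices: S_uu = 128.4, S_ud = 100, S_dd = 77.88
Terminal payoffs (S − K): max(38.4, 0) = 38.4, max(10, 0) = 10, max(-12.12, 0) = 0
Node u (S = 113.3): V_u = e^(−0.0075)·[0.4988·38.4025 + 0.5012·10.0000] = 23.9873
Node d (S = 88.25): V_d = e^(−0.0075)·[0.4988·10.0000 + 0.5012·0.0000] = 4.9510
Node 0 (S = 100): V_0 = e^(−0.0075)·[0.4988·23.9873 + 0.5012·4.9510] = 14.3388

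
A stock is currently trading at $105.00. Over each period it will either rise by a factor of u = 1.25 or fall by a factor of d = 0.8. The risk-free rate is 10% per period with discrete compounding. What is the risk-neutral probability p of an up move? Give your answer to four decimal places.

Risk-neutral probability p = (1 + 0.1 − 0.8)/(1.25 − 0.8) = 0.3000/0.4500 = 0.6667

p = 0.6667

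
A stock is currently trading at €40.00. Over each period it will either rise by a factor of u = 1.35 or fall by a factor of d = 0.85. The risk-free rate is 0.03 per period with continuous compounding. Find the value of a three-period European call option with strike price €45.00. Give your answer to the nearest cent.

Risk-neutral probability p = (e^0.03 − 0.85)/(1.35 − 0.85) = 0.1805/0.5000 = 0.3609
Terminal stock prices: S_uuu = 98.42, S_uud = 61.97, S_udd = 39.01, S_ddd = 24.56
Terminal payoffs (S − K): max(53.42, 0) = 53.42, max(16.97, 0) = 16.97, max(-5.985, 0) = 0, max(-20.44, 0) = 0
Node uu (S = 72.9): V_uu = e^(−0.03)·[0.3609·53.4150 + 0.6391·16.9650] = 29.2300
Node ud (S = 45.9): V_ud = e^(−0.03)·[0.3609·16.9650 + 0.6391·0.0000] = 5.9419
Node dd (S = 28.9): V_dd = e^(−0.03)·[0.3609·0.0000 + 0.6391·0.0000] = 0.0000
Node u (S = 54): V_u = e^(−0.03)·[0.3609·29.2300 + 0.6391·5.9419] = 13.9227
Node d (S = 34): V_d = e^(−0.03)·[0.3609·5.9419 + 0.6391·0.0000] = 2.0811
Node 0 (S = 40): V_0 = e^(−0.03)·[0.3609·13.9227 + 0.6391·2.0811] = 6.1670

€6.17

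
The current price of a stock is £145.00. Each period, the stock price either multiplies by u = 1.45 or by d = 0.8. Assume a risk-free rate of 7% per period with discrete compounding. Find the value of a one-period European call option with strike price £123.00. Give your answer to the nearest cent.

£33.87

Risk-neutral probability p = (1 + 0.07 − 0.8)/(1.45 − 0.8) = 0.2700/0.6500 = 0.4154
Terminal stock prices: S_u = 210.2, S_d = 116
Terminal payoffs (S − K): max(87.25, 0) = 87.25, max(-7, 0) = 0
Node 0 (S = 145): V_0 = 1/1.07·[0.4154·87.2500 + 0.5846·0.0000] = 33.8713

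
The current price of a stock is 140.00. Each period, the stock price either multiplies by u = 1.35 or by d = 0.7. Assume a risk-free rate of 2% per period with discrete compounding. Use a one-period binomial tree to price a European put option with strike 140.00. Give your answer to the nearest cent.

Risk-neutral probability p = (1 + 0.02 − 0.7)/(1.35 − 0.7) = 0.3200/0.6500 = 0.4923
Terminal stock prices: S_u = 189, S_d = 98
Terminal payoffs (K − S): max(-49, 0) = 0, max(42, 0) = 42
Node 0 (S = 140): V_0 = 1/1.02·[0.4923·0.0000 + 0.5077·42.0000] = 20.9050

20.90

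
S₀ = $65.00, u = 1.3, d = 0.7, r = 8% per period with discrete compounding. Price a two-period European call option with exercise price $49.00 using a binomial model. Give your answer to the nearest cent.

$24.97

Risk-neutral probability p = (1 + 0.08 − 0.7)/(1.3 − 0.7) = 0.3800/0.6000 = 0.6333
Terminal stock prices: S_uu = 109.9, S_ud = 59.15, S_dd = 31.85
Terminal payoffs (S − K): max(60.85, 0) = 60.85, max(10.15, 0) = 10.15, max(-17.15, 0) = 0
Node u (S = 84.5): V_u = 1/1.08·[0.6333·60.8500 + 0.3667·10.1500] = 39.1296
Node d (S = 45.5): V_d = 1/1.08·[0.6333·10.1500 + 0.3667·0.0000] = 5.9522
Node 0 (S = 65): V_0 = 1/1.08·[0.6333·39.1296 + 0.3667·5.9522] = 24.9672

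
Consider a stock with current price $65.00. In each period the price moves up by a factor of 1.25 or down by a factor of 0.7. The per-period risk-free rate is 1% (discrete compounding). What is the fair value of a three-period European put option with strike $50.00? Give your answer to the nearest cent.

$5.42

Risk-neutral probability p = (1 + 0.01 − 0.7)/(1.25 − 0.7) = 0.3100/0.5500 = 0.5636
Terminal stock prices: S_uuu = 127, S_uud = 71.09, S_udd = 39.81, S_ddd = 22.29
Terminal payoffs (K − S): max(-76.95, 0) = 0, max(-21.09, 0) = 0, max(10.19, 0) = 10.19, max(27.71, 0) = 27.71
Node uu (S = 101.6): V_uu = 1/1.01·[0.5636·0.0000 + 0.4364·0.0000] = 0.0000
Node ud (S = 56.87): V_ud = 1/1.01·[0.5636·0.0000 + 0.4364·10.1875] = 4.4014
Node dd (S = 31.85): V_dd = 1/1.01·[0.5636·10.1875 + 0.4364·27.7050] = 17.6550
Node u (S = 81.25): V_u = 1/1.01·[0.5636·0.0000 + 0.4364·4.4014] = 1.9016
Node d (S = 45.5): V_d = 1/1.01·[0.5636·4.4014 + 0.4364·17.6550] = 10.0840
Node 0 (S = 65): V_0 = 1/1.01·[0.5636·1.9016 + 0.4364·10.0840] = 5.4179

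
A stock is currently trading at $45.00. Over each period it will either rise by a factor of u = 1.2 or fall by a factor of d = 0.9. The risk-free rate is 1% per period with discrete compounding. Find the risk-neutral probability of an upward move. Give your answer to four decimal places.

Risk-neutral probability p = (1 + 0.01 − 0.9)/(1.2 − 0.9) = 0.1100/0.3000 = 0.3667

p = 0.3667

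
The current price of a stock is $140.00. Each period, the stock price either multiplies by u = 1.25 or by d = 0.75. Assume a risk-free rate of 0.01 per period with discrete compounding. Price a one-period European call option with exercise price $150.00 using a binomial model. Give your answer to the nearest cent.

Risk-neutral probability p = (1 + 0.01 − 0.75)/(1.25 − 0.75) = 0.2600/0.5000 = 0.5200
Terminal stock prices: S_u = 175, S_d = 105
Terminal payoffs (S − K): max(25, 0) = 25, max(-45, 0) = 0
Node 0 (S = 140): V_0 = 1/1.01·[0.5200·25.0000 + 0.4800·0.0000] = 12.8713

$12.87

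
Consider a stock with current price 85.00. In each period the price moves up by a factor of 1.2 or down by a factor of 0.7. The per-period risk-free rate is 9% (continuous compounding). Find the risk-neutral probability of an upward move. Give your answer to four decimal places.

p = 0.7883

Risk-neutral probability p = (e^0.09 − 0.7)/(1.2 − 0.7) = 0.3942/0.5000 = 0.7883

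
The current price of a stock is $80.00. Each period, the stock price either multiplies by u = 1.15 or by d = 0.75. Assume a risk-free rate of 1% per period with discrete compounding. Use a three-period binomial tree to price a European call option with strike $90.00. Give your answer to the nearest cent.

Risk-neutral probability p = (1 + 0.01 − 0.75)/(1.15 − 0.75) = 0.2600/0.4000 = 0.6500
Terminal stock prices: S_uuu = 121.7, S_uud = 79.35, S_udd = 51.75, S_ddd = 33.75
Terminal payoffs (S − K): max(31.67, 0) = 31.67, max(-10.65, 0) = 0, max(-38.25, 0) = 0, max(-56.25, 0) = 0
Node uu (S = 105.8): V_uu = 1/1.01·[0.6500·31.6700 + 0.3500·0.0000] = 20.3817
Node ud (S = 69): V_ud = 1/1.01·[0.6500·0.0000 + 0.3500·0.0000] = 0.0000
Node dd (S = 45): V_dd = 1/1.01·[0.6500·0.0000 + 0.3500·0.0000] = 0.0000
Node u (S = 92): V_u = 1/1.01·[0.6500·20.3817 + 0.3500·0.0000] = 13.1169
Node d (S = 60): V_d = 1/1.01·[0.6500·0.0000 + 0.3500·0.0000] = 0.0000
Node 0 (S = 80): V_0 = 1/1.01·[0.6500·13.1169 + 0.3500·0.0000] = 8.4416

$8.44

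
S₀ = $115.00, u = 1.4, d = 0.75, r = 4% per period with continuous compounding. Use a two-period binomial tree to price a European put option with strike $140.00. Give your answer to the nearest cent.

Risk-neutral probability p = (e^0.04 − 0.75)/(1.4 − 0.75) = 0.2908/0.6500 = 0.4474
Terminal stock prices: S_uu = 225.4, S_ud = 120.8, S_dd = 64.69
Terminal payoffs (K − S): max(-85.4, 0) = 0, max(19.25, 0) = 19.25, max(75.31, 0) = 75.31
Node u (S = 161): V_u = e^(−0.04)·[0.4474·0.0000 + 0.5526·19.2500] = 10.2204
Node d (S = 86.25): V_d = e^(−0.04)·[0.4474·19.2500 + 0.5526·75.3125] = 48.2605
Node 0 (S = 115): V_0 = e^(−0.04)·[0.4474·10.2204 + 0.5526·48.2605] = 30.0163

$30.02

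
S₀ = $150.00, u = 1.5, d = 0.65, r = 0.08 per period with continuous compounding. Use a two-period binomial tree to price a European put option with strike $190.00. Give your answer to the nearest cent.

Risk-neutral probability p = (e^0.08 − 0.65)/(1.5 − 0.65) = 0.4333/0.8500 = 0.5097
Terminal stock prices: S_uu = 337.5, S_ud = 146.2, S_dd = 63.38
Terminal payoffs (K − S): max(-147.5, 0) = 0, max(43.75, 0) = 43.75, max(126.6, 0) = 126.6
Node u (S = 225): V_u = e^(−0.08)·[0.5097·0.0000 + 0.4903·43.7500] = 19.7994
Node d (S = 97.5): V_d = e^(−0.08)·[0.5097·43.7500 + 0.4903·126.6250] = 77.8921
Node 0 (S = 150): V_0 = e^(−0.08)·[0.5097·19.7994 + 0.4903·77.8921] = 44.5675

$44.57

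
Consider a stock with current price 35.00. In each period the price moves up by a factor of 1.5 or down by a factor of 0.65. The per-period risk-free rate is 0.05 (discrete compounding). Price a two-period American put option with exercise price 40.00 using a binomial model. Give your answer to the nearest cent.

Risk-neutral probability p = (1 + 0.05 − 0.65)/(1.5 − 0.65) = 0.4000/0.8500 = 0.4706
Terminal stock prices: S_uu = 78.75, S_ud = 34.12, S_dd = 14.79
Terminal payoffs (K − S): max(-38.75, 0) = 0, max(5.875, 0) = 5.875, max(25.21, 0) = 25.21
Node u (S = 52.5): continuation = 1/1.05·[0.4706·0.0000 + 0.5294·5.8750] = 2.9622; exercise value = 0.0000 ≤ continuation, so V_u = 2.9622
Node d (S = 22.75): continuation = 1/1.05·[0.4706·5.8750 + 0.5294·25.2125] = 15.3452; exercise value = 17.2500 > continuation, so V_d = 17.2500 (exercise)
Node 0 (S = 35): continuation = 1/1.05·[0.4706·2.9622 + 0.5294·17.2500] = 10.0251; exercise value = 5.0000 ≤ continuation, so V_0 = 10.0251

10.03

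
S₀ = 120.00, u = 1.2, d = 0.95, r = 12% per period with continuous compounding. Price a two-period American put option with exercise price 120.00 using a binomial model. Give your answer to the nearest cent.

Risk-neutral probability p = (e^0.12 − 0.95)/(1.2 − 0.95) = 0.1775/0.2500 = 0.7100
Terminal stock prices: S_uu = 172.8, S_ud = 136.8, S_dd = 108.3
Terminal payoffs (K − S): max(-52.8, 0) = 0, max(-16.8, 0) = 0, max(11.7, 0) = 11.7
Node u (S = 144): continuation = e^(−0.12)·[0.7100·0.0000 + 0.2900·0.0000] = 0.0000; exercise value = 0.0000 ≤ continuation, so V_u = 0.0000
Node d (S = 114): continuation = e^(−0.12)·[0.7100·0.0000 + 0.2900·11.7000] = 3.0095; exercise value = 6.0000 > continuation, so V_d = 6.0000 (exercise)
Node 0 (S = 120): continuation = e^(−0.12)·[0.7100·0.0000 + 0.2900·6.0000] = 1.5433; exercise value = 0.0000 ≤ continuation, so V_0 = 1.5433

1.54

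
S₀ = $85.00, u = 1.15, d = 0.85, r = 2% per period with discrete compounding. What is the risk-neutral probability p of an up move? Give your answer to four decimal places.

Risk-neutral probability p = (1 + 0.02 − 0.85)/(1.15 − 0.85) = 0.1700/0.3000 = 0.5667

p = 0.5667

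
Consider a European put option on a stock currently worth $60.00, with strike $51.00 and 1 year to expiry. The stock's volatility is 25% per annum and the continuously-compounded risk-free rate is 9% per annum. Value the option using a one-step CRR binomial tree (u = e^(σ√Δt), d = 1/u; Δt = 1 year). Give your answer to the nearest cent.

CRR parameters: u = e^(σ√Δt) = e^(0.25·√1) = 1.2840, d = 1/u = 0.7788
Per-period rate: rΔt = 0.09·1 = 0.09, so R = e^0.09 = 1.0942
Risk-neutral probability p = (e^0.09 − 0.7788)/(1.2840 − 0.7788) = 0.3154/0.5052 = 0.6242
Terminal stock prices: S_u = 77.04, S_d = 46.73
Terminal payoffs (K − S): max(-26.04, 0) = 0, max(4.272, 0) = 4.272
Node 0 (S = 60): V_0 = e^(−0.09)·[0.6242·0.0000 + 0.3758·4.2720] = 1.4671

$1.47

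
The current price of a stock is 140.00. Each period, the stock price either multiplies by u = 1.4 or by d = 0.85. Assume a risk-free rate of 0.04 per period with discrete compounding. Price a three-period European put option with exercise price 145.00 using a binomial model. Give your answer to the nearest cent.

16.05

Risk-neutral probability p = (1 + 0.04 − 0.85)/(1.4 − 0.85) = 0.1900/0.5500 = 0.3455
Terminal stock prices: S_uuu = 384.2, S_uud = 233.2, S_udd = 141.6, S_ddd = 85.98
Terminal payoffs (K − S): max(-239.2, 0) = 0, max(-88.24, 0) = 0, max(3.39, 0) = 3.39, max(59.02, 0) = 59.02
Node uu (S = 274.4): V_uu = 1/1.04·[0.3455·0.0000 + 0.6545·0.0000] = 0.0000
Node ud (S = 166.6): V_ud = 1/1.04·[0.3455·0.0000 + 0.6545·3.3900] = 2.1336
Node dd (S = 101.1): V_dd = 1/1.04·[0.3455·3.3900 + 0.6545·59.0225] = 38.2731
Node u (S = 196): V_u = 1/1.04·[0.3455·0.0000 + 0.6545·2.1336] = 1.3428
Node d (S = 119): V_d = 1/1.04·[0.3455·2.1336 + 0.6545·38.2731] = 24.7967
Node 0 (S = 140): V_0 = 1/1.04·[0.3455·1.3428 + 0.6545·24.7967] = 16.0523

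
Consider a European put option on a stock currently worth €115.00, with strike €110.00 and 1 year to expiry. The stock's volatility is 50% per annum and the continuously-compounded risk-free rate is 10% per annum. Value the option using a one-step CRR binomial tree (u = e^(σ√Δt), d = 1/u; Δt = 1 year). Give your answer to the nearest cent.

€18.99

CRR parameters: u = e^(σ√Δt) = e^(0.5·√1) = 1.6487, d = 1/u = 0.6065
Per-period rate: rΔt = 0.1·1 = 0.1, so R = e^0.1 = 1.1052
Risk-neutral probability p = (e^0.1 − 0.6065)/(1.6487 − 0.6065) = 0.4986/1.0422 = 0.4785
Terminal stock prices: S_u = 189.6, S_d = 69.75
Terminal payoffs (K − S): max(-79.6, 0) = 0, max(40.25, 0) = 40.25
Node 0 (S = 115): V_0 = e^(−0.1)·[0.4785·0.0000 + 0.5215·40.2490] = 18.9941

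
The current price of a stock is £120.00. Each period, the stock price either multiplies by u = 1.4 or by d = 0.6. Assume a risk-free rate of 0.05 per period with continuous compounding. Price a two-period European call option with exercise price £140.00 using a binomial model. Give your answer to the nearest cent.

Risk-neutral probability p = (e^0.05 − 0.6)/(1.4 − 0.6) = 0.4513/0.8000 = 0.5641
Terminal stock prices: S_uu = 235.2, S_ud = 100.8, S_dd = 43.2
Terminal payoffs (S − K): max(95.2, 0) = 95.2, max(-39.2, 0) = 0, max(-96.8, 0) = 0
Node u (S = 168): V_u = e^(−0.05)·[0.5641·95.2000 + 0.4359·0.0000] = 51.0822
Node d (S = 72): V_d = e^(−0.05)·[0.5641·0.0000 + 0.4359·0.0000] = 0.0000
Node 0 (S = 120): V_0 = e^(−0.05)·[0.5641·51.0822 + 0.4359·0.0000] = 27.4096

£27.41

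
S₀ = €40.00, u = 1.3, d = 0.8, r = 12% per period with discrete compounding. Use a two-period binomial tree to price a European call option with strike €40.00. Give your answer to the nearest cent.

€9.60

Risk-neutral probability p = (1 + 0.12 − 0.8)/(1.3 − 0.8) = 0.3200/0.5000 = 0.6400
Terminal stock prices: S_uu = 67.6, S_ud = 41.6, S_dd = 25.6
Terminal payoffs (S − K): max(27.6, 0) = 27.6, max(1.6, 0) = 1.6, max(-14.4, 0) = 0
Node u (S = 52): V_u = 1/1.12·[0.6400·27.6000 + 0.3600·1.6000] = 16.2857
Node d (S = 32): V_d = 1/1.12·[0.6400·1.6000 + 0.3600·0.0000] = 0.9143
Node 0 (S = 40): V_0 = 1/1.12·[0.6400·16.2857 + 0.3600·0.9143] = 9.6000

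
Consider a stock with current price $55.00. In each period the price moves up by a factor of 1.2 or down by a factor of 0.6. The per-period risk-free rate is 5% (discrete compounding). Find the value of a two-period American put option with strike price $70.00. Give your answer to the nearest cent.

Risk-neutral probability p = (1 + 0.05 − 0.6)/(1.2 − 0.6) = 0.4500/0.6000 = 0.7500
Terminal stock prices: S_uu = 79.2, S_ud = 39.6, S_dd = 19.8
Terminal payoffs (K − S): max(-9.2, 0) = 0, max(30.4, 0) = 30.4, max(50.2, 0) = 50.2
Node u (S = 66): continuation = 1/1.05·[0.7500·0.0000 + 0.2500·30.4000] = 7.2381; exercise value = 4.0000 ≤ continuation, so V_u = 7.2381
Node d (S = 33): continuation = 1/1.05·[0.7500·30.4000 + 0.2500·50.2000] = 33.6667; exercise value = 37.0000 > continuation, so V_d = 37.0000 (exercise)
Node 0 (S = 55): continuation = 1/1.05·[0.7500·7.2381 + 0.2500·37.0000] = 13.9796; exercise value = 15.0000 > continuation, so V_0 = 15.0000 (exercise)

$15.00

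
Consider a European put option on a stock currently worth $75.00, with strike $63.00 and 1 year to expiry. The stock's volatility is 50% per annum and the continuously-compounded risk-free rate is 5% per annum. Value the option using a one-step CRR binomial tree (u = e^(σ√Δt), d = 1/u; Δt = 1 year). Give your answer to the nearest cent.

$9.55

CRR parameters: u = e^(σ√Δt) = e^(0.5·√1) = 1.6487, d = 1/u = 0.6065
Per-period rate: rΔt = 0.05·1 = 0.05, so R = e^0.05 = 1.0513
Risk-neutral probability p = (e^0.05 − 0.6065)/(1.6487 − 0.6065) = 0.4447/1.0422 = 0.4267
Terminal stock prices: S_u = 123.7, S_d = 45.49
Terminal payoffs (K − S): max(-60.65, 0) = 0, max(17.51, 0) = 17.51
Node 0 (S = 75): V_0 = e^(−0.05)·[0.4267·0.0000 + 0.5733·17.5102] = 9.5484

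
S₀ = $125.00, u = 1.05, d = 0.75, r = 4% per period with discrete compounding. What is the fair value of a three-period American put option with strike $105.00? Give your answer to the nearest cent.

Risk-neutral probability p = (1 + 0.04 − 0.75)/(1.05 − 0.75) = 0.2900/0.3000 = 0.9667
Terminal stock prices: S_uuu = 144.7, S_uud = 103.4, S_udd = 73.83, S_ddd = 52.73
Terminal payoffs (K − S): max(-39.7, 0) = 0, max(1.641, 0) = 1.641, max(31.17, 0) = 31.17, max(52.27, 0) = 52.27
Node uu (S = 137.8): continuation = 1/1.04·[0.9667·0.0000 + 0.0333·1.6406] = 0.0526; exercise value = 0.0000 ≤ continuation, so V_uu = 0.0526
Node ud (S = 98.44): continuation = 1/1.04·[0.9667·1.6406 + 0.0333·31.1719] = 2.5240; exercise value = 6.5625 > continuation, so V_ud = 6.5625 (exercise)
Node dd (S = 70.31): continuation = 1/1.04·[0.9667·31.1719 + 0.0333·52.2656] = 30.6490; exercise value = 34.6875 > continuation, so V_dd = 34.6875 (exercise)
Node u (S = 131.2): continuation = 1/1.04·[0.9667·0.0526 + 0.0333·6.5625] = 0.2592; exercise value = 0.0000 ≤ continuation, so V_u = 0.2592
Node d (S = 93.75): continuation = 1/1.04·[0.9667·6.5625 + 0.0333·34.6875] = 7.2115; exercise value = 11.2500 > continuation, so V_d = 11.2500 (exercise)
Node 0 (S = 125): continuation = 1/1.04·[0.9667·0.2592 + 0.0333·11.2500] = 0.6015; exercise value = 0.0000 ≤ continuation, so V_0 = 0.6015

$0.60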